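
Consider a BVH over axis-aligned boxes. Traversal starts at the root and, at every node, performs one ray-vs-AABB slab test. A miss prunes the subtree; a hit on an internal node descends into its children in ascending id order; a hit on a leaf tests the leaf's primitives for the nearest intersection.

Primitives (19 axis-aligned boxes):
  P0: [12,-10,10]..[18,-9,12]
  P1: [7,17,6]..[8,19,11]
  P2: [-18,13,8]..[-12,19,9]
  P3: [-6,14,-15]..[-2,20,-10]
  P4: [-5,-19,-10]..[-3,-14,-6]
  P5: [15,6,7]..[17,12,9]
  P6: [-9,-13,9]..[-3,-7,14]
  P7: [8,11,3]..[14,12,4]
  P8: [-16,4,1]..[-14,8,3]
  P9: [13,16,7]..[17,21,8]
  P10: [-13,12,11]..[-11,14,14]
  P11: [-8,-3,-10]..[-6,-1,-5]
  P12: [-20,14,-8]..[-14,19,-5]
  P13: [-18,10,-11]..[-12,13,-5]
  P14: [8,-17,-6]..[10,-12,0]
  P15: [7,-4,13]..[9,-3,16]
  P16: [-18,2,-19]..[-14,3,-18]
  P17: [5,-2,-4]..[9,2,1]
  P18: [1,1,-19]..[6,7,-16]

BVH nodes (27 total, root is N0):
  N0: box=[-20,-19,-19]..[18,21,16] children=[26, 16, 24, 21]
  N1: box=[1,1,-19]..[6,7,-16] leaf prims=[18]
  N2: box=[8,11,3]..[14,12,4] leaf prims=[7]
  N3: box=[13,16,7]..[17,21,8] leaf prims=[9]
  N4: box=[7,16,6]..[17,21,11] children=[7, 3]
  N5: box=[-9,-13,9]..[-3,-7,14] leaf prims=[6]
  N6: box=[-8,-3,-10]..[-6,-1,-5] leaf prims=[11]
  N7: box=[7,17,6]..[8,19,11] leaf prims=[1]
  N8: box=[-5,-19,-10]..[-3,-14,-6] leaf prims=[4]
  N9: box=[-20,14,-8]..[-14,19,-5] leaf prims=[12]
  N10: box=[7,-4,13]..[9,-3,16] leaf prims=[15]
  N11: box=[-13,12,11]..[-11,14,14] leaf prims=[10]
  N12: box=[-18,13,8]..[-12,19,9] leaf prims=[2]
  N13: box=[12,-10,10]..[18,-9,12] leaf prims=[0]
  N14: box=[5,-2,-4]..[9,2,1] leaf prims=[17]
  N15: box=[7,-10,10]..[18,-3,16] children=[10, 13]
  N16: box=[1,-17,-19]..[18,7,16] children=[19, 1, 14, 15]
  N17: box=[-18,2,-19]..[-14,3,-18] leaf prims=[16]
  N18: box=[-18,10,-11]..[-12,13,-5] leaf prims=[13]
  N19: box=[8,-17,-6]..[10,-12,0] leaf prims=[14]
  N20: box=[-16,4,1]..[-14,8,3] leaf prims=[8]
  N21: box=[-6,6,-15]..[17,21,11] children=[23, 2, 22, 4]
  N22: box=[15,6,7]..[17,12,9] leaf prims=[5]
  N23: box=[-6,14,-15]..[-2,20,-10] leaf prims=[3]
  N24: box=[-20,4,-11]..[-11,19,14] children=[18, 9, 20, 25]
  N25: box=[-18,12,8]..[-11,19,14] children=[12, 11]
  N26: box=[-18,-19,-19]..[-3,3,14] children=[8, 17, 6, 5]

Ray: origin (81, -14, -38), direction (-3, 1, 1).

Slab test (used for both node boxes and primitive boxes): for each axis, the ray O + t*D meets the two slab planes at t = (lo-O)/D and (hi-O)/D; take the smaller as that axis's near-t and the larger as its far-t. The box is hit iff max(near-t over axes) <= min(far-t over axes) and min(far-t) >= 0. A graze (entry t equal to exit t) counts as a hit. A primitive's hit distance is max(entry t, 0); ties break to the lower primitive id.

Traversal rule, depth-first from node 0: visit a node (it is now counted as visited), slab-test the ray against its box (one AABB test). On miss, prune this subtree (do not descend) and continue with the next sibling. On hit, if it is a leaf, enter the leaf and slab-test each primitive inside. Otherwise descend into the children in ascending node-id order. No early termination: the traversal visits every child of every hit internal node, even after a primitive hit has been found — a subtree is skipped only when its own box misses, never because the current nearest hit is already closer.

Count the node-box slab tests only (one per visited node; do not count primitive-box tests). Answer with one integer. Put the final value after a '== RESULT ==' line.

Trace the traversal:
N0 x:[21,101/3] y:[-5,35] z:[19,54] -> hit [21,101/3], descend [16, 21, 24, 26]
  N16 x:[21,80/3] y:[-3,21] z:[19,54] -> hit [21,21], descend [1, 14, 15, 19]
    N1 x:[25,80/3] y:[15,21] z:[19,22] -> miss, prune
    N14 x:[24,76/3] y:[12,16] z:[34,39] -> miss, prune
    N15 x:[21,74/3] y:[4,11] z:[48,54] -> miss, prune
    N19 x:[71/3,73/3] y:[-3,2] z:[32,38] -> miss, prune
  N21 x:[64/3,29] y:[20,35] z:[23,49] -> hit [23,29], descend [2, 4, 22, 23]
    N2 x:[67/3,73/3] y:[25,26] z:[41,42] -> miss, prune
    N4 x:[64/3,74/3] y:[30,35] z:[44,49] -> miss, prune
    N22 x:[64/3,22] y:[20,26] z:[45,47] -> miss, prune
    N23 x:[83/3,29] y:[28,34] z:[23,28] -> hit [28,28] leaf, test {P3@t=28}
  N24 x:[92/3,101/3] y:[18,33] z:[27,52] -> hit [92/3,33], descend [9, 18, 20, 25]
    N9 x:[95/3,101/3] y:[28,33] z:[30,33] -> hit [95/3,33] leaf, test {P12@t=95/3}
    N18 x:[31,33] y:[24,27] z:[27,33] -> miss, prune
    N20 x:[95/3,97/3] y:[18,22] z:[39,41] -> miss, prune
    N25 x:[92/3,33] y:[26,33] z:[46,52] -> miss, prune
  N26 x:[28,33] y:[-5,17] z:[19,52] -> miss, prune

order=[0, 16, 1, 14, 15, 19, 21, 2, 4, 22, 23, 24, 9, 18, 20, 25, 26]  |boxes|=17  |leaves|=2  hit=P3

== RESULT ==
17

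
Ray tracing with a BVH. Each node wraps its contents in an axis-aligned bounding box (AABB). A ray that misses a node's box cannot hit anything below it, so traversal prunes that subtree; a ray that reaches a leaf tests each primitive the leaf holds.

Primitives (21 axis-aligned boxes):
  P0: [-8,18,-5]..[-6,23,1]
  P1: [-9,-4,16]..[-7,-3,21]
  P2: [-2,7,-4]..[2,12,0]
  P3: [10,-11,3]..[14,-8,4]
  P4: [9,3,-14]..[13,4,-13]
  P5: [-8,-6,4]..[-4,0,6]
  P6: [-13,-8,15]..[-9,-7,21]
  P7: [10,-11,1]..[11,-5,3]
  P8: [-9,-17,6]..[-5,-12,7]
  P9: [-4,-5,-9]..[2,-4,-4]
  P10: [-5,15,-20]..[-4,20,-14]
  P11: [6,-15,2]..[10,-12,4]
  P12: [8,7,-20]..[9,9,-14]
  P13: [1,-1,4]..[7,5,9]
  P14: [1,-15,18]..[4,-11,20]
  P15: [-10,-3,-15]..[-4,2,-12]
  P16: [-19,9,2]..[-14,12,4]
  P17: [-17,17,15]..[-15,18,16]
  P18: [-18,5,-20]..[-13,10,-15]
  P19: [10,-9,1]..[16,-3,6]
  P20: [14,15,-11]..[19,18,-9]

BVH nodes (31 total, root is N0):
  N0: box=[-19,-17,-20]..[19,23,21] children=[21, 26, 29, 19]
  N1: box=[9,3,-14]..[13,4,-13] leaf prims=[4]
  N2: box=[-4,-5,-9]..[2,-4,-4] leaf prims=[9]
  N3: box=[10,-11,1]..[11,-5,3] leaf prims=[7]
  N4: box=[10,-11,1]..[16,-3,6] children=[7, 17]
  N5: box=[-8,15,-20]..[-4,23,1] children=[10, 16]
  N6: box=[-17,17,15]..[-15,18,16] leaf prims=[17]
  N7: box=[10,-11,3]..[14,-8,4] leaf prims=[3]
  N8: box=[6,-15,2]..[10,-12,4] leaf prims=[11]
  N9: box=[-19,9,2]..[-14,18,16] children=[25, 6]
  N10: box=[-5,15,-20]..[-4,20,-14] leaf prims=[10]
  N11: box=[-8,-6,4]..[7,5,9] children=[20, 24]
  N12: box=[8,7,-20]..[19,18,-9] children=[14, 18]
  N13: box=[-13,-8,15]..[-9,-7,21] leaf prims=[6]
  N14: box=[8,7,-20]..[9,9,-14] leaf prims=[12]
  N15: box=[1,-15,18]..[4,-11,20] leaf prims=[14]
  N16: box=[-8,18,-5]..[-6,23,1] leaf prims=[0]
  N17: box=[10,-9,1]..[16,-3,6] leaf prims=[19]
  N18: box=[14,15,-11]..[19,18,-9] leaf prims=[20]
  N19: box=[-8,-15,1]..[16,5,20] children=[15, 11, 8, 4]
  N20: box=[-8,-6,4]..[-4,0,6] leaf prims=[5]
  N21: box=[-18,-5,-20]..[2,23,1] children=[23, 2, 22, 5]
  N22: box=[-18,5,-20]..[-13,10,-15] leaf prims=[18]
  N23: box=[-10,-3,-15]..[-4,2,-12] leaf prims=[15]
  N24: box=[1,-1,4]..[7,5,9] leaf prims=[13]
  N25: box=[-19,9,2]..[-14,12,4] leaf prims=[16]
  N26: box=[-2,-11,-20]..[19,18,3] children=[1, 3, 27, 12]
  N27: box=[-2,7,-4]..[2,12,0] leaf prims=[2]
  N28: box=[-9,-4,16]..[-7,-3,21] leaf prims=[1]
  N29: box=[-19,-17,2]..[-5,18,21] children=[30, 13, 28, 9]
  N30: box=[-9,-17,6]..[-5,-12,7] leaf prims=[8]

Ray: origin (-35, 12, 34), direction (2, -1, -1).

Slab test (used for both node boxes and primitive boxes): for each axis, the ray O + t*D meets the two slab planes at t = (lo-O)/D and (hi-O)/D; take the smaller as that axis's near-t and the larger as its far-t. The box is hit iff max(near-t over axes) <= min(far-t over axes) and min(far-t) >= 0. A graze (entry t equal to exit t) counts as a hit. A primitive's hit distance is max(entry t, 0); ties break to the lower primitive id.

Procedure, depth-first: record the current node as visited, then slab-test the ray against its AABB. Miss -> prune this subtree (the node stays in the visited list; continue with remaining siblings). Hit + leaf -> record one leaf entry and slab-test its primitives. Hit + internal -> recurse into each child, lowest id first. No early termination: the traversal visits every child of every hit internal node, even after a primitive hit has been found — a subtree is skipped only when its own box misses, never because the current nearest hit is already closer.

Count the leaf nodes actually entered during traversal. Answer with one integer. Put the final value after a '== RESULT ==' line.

Walk:
N0 x:[8,27] y:[-11,29] z:[13,54] -> hit [13,27], descend [19, 21, 26, 29]
  N19 x:[27/2,51/2] y:[7,27] z:[14,33] -> hit [14,51/2], descend [4, 8, 11, 15]
    N4 x:[45/2,51/2] y:[15,23] z:[28,33] -> miss, prune
    N8 x:[41/2,45/2] y:[24,27] z:[30,32] -> miss, prune
    N11 x:[27/2,21] y:[7,18] z:[25,30] -> miss, prune
    N15 x:[18,39/2] y:[23,27] z:[14,16] -> miss, prune
  N21 x:[17/2,37/2] y:[-11,17] z:[33,54] -> miss, prune
  N26 x:[33/2,27] y:[-6,23] z:[31,54] -> miss, prune
  N29 x:[8,15] y:[-6,29] z:[13,32] -> hit [13,15], descend [9, 13, 28, 30]
    N9 x:[8,21/2] y:[-6,3] z:[18,32] -> miss, prune
    N13 x:[11,13] y:[19,20] z:[13,19] -> miss, prune
    N28 x:[13,14] y:[15,16] z:[13,18] -> miss, prune
    N30 x:[13,15] y:[24,29] z:[27,28] -> miss, prune

order=[0, 19, 4, 8, 11, 15, 21, 26, 29, 9, 13, 28, 30]  |boxes|=13  |leaves|=0  hit=miss

== RESULT ==
0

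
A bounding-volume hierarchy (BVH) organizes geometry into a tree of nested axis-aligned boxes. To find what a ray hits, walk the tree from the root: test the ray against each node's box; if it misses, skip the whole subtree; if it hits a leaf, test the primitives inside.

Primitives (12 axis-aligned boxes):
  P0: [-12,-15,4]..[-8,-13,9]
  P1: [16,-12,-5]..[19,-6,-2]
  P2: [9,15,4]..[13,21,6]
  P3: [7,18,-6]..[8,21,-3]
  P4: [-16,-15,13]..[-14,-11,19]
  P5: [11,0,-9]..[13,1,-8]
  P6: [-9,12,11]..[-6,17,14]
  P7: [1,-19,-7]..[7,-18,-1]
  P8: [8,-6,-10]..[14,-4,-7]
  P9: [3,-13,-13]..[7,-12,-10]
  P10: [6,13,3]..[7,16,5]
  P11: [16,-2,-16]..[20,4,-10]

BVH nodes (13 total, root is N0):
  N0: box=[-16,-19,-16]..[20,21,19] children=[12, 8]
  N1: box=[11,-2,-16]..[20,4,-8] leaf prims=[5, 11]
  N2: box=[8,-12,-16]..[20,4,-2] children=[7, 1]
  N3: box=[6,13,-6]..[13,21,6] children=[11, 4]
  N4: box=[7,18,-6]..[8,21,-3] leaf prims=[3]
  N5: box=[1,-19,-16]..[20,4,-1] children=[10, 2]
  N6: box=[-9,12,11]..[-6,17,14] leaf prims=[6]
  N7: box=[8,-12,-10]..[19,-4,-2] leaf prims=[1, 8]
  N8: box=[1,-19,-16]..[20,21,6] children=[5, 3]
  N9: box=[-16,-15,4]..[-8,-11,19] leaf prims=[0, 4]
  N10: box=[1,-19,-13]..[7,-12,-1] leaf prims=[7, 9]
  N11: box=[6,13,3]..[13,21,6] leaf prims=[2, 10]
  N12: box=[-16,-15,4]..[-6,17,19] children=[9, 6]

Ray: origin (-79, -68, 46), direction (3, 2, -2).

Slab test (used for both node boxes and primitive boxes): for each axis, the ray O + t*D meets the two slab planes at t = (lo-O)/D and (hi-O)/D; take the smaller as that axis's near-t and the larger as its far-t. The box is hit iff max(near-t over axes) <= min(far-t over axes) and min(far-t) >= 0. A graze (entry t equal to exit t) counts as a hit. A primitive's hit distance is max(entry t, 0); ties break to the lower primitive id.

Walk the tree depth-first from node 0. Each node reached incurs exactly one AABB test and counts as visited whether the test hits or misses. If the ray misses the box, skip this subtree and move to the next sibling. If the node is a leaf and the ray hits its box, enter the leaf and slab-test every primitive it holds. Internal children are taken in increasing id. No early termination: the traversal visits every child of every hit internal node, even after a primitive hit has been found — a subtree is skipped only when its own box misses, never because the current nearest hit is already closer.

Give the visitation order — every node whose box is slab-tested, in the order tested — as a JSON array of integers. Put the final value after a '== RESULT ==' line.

Trace the traversal:
N0 x:[21,33] y:[49/2,89/2] z:[27/2,31] -> hit [49/2,31], descend [8, 12]
  N8 x:[80/3,33] y:[49/2,89/2] z:[20,31] -> hit [80/3,31], descend [3, 5]
    N3 x:[85/3,92/3] y:[81/2,89/2] z:[20,26] -> miss, prune
    N5 x:[80/3,33] y:[49/2,36] z:[47/2,31] -> hit [80/3,31], descend [2, 10]
      N2 x:[29,33] y:[28,36] z:[24,31] -> hit [29,31], descend [1, 7]
        N1 x:[30,33] y:[33,36] z:[27,31] -> miss, prune
        N7 x:[29,98/3] y:[28,32] z:[24,28] -> miss, prune
      N10 x:[80/3,86/3] y:[49/2,28] z:[47/2,59/2] -> hit [80/3,28] leaf, test {P7(miss), P9@t=28}
  N12 x:[21,73/3] y:[53/2,85/2] z:[27/2,21] -> miss, prune

Summary -> nodes [0, 8, 3, 5, 2, 1, 7, 10, 12]; box-tests=9; leaf-entries=1; first=P9

== RESULT ==
[0, 8, 3, 5, 2, 1, 7, 10, 12]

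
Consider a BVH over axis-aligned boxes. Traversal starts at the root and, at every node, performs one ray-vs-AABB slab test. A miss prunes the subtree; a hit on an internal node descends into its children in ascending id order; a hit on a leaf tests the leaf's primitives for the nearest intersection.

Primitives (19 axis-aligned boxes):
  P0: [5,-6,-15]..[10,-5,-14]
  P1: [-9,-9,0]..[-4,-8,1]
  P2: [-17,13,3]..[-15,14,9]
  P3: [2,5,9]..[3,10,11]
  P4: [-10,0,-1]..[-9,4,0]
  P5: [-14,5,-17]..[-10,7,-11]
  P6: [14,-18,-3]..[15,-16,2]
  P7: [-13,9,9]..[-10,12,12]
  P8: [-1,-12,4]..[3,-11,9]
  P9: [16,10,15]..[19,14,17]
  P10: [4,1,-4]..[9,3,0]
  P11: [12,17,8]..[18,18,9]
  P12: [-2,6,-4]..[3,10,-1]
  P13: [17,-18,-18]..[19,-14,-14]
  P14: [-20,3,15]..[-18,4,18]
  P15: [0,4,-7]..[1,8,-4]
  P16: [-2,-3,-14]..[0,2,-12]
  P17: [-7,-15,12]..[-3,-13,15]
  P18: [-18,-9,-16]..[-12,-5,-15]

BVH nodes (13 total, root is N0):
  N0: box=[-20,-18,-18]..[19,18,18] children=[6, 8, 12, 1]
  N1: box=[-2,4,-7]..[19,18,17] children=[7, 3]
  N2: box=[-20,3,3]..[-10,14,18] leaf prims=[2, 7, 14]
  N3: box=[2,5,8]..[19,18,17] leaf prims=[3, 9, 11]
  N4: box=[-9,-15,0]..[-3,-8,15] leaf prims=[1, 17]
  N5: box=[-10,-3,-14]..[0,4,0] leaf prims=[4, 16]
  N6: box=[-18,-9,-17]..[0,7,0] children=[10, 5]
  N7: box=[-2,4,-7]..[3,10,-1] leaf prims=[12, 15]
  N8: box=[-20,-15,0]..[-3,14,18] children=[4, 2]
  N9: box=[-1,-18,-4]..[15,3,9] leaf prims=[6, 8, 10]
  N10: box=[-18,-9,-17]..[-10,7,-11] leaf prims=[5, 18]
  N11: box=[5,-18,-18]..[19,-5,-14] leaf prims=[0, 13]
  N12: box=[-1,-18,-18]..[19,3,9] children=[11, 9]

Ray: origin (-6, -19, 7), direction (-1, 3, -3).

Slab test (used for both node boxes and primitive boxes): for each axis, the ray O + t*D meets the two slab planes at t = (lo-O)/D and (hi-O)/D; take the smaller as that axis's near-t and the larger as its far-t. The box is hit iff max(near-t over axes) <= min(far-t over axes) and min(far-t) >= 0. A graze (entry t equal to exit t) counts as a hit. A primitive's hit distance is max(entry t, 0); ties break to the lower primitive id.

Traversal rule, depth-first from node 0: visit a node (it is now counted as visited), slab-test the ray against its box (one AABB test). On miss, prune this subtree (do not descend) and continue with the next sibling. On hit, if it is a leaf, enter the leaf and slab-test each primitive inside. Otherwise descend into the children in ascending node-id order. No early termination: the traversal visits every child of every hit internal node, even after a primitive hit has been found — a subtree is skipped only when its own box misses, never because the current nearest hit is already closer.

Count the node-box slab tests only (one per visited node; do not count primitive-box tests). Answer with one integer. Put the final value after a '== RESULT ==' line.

Trace the traversal:
N0 x:[-25,14] y:[1/3,37/3] z:[-11/3,25/3] -> hit [1/3,25/3], descend [1, 6, 8, 12]
  N1 x:[-25,-4] y:[23/3,37/3] z:[-10/3,14/3] -> miss, prune
  N6 x:[-6,12] y:[10/3,26/3] z:[7/3,8] -> hit [10/3,8], descend [5, 10]
    N5 x:[-6,4] y:[16/3,23/3] z:[7/3,7] -> miss, prune
    N10 x:[4,12] y:[10/3,26/3] z:[6,8] -> hit [6,8] leaf, test {P5@t=8, P18(miss)}
  N8 x:[-3,14] y:[4/3,11] z:[-11/3,7/3] -> hit [4/3,7/3], descend [2, 4]
    N2 x:[4,14] y:[22/3,11] z:[-11/3,4/3] -> miss, prune
    N4 x:[-3,3] y:[4/3,11/3] z:[-8/3,7/3] -> hit [4/3,7/3] leaf, test {P1(miss), P17(miss)}
  N12 x:[-25,-5] y:[1/3,22/3] z:[-2/3,25/3] -> miss, prune

Visited [0, 1, 6, 5, 10, 8, 2, 4, 12]. Tests: 9 box, 2 leaf. Nearest: P5.

== RESULT ==
9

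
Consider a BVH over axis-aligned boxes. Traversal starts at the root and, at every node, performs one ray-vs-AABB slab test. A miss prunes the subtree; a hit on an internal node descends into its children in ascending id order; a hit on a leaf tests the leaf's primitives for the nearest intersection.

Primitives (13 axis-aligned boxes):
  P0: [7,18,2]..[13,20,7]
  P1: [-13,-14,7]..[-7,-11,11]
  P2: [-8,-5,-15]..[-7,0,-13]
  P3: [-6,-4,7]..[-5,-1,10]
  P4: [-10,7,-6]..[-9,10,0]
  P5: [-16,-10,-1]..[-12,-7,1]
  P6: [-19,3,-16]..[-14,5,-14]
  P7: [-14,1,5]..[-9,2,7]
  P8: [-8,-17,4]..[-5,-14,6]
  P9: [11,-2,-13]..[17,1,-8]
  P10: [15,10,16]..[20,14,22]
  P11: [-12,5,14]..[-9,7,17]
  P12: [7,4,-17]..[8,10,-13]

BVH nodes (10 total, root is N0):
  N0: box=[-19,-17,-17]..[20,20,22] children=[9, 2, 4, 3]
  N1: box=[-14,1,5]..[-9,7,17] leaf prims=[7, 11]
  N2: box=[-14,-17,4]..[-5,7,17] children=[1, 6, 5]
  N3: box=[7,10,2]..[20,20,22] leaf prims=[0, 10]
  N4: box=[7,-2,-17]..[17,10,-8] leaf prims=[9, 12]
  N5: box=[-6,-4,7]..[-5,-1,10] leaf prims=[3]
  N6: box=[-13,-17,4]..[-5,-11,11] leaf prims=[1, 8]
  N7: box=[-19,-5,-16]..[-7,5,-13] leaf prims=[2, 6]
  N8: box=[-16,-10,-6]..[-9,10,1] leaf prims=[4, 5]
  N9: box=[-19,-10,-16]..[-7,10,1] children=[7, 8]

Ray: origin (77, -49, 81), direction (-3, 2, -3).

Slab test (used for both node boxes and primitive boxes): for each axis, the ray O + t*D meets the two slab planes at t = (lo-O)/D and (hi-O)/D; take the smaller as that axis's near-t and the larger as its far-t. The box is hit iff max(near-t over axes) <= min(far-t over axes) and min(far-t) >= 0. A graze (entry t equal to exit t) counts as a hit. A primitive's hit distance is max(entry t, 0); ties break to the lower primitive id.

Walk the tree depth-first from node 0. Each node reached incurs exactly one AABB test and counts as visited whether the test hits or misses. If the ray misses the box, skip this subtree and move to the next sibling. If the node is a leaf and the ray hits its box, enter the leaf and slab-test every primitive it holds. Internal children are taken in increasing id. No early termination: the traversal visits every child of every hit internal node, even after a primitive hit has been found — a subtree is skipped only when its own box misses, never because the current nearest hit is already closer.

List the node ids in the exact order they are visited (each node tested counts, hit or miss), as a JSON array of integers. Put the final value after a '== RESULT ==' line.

Walk:
N0 x:[19,32] y:[16,69/2] z:[59/3,98/3] -> hit [59/3,32], descend [2, 3, 4, 9]
  N2 x:[82/3,91/3] y:[16,28] z:[64/3,77/3] -> miss, prune
  N3 x:[19,70/3] y:[59/2,69/2] z:[59/3,79/3] -> miss, prune
  N4 x:[20,70/3] y:[47/2,59/2] z:[89/3,98/3] -> miss, prune
  N9 x:[28,32] y:[39/2,59/2] z:[80/3,97/3] -> hit [28,59/2], descend [7, 8]
    N7 x:[28,32] y:[22,27] z:[94/3,97/3] -> miss, prune
    N8 x:[86/3,31] y:[39/2,59/2] z:[80/3,29] -> hit [86/3,29] leaf, test {P4@t=86/3, P5(miss)}

7 AABB tests over nodes [0, 2, 3, 4, 9, 7, 8]; 1 leaf entered; closest P4.

== RESULT ==
[0, 2, 3, 4, 9, 7, 8]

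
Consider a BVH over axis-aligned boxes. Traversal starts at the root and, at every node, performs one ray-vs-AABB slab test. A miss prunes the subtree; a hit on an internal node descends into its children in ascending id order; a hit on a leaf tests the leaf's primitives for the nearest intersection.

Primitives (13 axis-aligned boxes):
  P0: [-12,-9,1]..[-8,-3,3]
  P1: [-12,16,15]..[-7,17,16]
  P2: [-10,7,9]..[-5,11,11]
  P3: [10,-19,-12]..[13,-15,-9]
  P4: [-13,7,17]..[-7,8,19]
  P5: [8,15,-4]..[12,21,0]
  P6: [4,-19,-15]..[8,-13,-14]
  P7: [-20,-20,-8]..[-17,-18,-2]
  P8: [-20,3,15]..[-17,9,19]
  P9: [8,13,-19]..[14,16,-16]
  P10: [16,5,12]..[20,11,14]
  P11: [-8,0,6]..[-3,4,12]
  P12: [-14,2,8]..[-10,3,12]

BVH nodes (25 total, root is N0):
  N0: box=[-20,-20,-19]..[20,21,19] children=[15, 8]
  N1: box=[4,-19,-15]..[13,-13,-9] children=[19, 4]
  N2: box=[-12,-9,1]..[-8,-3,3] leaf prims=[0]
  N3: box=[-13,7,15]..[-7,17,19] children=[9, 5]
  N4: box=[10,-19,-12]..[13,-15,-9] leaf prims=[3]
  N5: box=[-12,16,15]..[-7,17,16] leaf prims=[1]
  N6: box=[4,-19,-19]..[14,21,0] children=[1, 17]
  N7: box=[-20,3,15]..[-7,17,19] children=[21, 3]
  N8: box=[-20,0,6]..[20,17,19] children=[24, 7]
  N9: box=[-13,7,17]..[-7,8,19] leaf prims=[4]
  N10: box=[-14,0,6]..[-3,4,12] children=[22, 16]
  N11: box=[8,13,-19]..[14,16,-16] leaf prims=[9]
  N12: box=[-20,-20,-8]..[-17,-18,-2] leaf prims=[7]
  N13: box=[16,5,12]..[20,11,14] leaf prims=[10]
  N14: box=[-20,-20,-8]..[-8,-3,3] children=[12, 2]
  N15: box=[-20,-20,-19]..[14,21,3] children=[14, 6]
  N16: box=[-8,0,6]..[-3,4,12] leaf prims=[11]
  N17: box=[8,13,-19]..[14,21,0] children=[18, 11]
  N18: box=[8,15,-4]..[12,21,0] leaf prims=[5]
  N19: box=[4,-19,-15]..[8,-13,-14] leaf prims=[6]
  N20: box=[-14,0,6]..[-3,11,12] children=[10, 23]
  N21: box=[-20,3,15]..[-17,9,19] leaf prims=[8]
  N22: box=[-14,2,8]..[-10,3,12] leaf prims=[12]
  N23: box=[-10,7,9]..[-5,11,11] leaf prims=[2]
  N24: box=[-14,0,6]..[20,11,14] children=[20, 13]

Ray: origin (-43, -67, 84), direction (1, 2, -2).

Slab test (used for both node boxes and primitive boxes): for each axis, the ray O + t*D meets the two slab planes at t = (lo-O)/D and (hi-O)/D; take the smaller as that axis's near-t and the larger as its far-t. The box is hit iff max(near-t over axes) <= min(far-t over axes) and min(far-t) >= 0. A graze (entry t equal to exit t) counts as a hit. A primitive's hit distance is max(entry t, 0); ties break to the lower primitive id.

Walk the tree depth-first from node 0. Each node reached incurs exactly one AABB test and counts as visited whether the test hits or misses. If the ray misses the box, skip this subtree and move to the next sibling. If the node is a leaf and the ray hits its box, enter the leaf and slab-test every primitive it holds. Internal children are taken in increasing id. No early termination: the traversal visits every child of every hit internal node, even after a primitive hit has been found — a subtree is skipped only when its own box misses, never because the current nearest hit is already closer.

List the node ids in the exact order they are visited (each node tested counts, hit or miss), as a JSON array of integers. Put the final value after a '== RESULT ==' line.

Walk:
N0 x:[23,63] y:[47/2,44] z:[65/2,103/2] -> hit [65/2,44], descend [8, 15]
  N8 x:[23,63] y:[67/2,42] z:[65/2,39] -> hit [67/2,39], descend [7, 24]
    N7 x:[23,36] y:[35,42] z:[65/2,69/2] -> miss, prune
    N24 x:[29,63] y:[67/2,39] z:[35,39] -> hit [35,39], descend [13, 20]
      N13 x:[59,63] y:[36,39] z:[35,36] -> miss, prune
      N20 x:[29,40] y:[67/2,39] z:[36,39] -> hit [36,39], descend [10, 23]
        N10 x:[29,40] y:[67/2,71/2] z:[36,39] -> miss, prune
        N23 x:[33,38] y:[37,39] z:[73/2,75/2] -> hit [37,75/2] leaf, test {P2@t=37}
  N15 x:[23,57] y:[47/2,44] z:[81/2,103/2] -> hit [81/2,44], descend [6, 14]
    N6 x:[47,57] y:[24,44] z:[42,103/2] -> miss, prune
    N14 x:[23,35] y:[47/2,32] z:[81/2,46] -> miss, prune

Visited [0, 8, 7, 24, 13, 20, 10, 23, 15, 6, 14]. Tests: 11 box, 1 leaf. Nearest: P2.

== RESULT ==
[0, 8, 7, 24, 13, 20, 10, 23, 15, 6, 14]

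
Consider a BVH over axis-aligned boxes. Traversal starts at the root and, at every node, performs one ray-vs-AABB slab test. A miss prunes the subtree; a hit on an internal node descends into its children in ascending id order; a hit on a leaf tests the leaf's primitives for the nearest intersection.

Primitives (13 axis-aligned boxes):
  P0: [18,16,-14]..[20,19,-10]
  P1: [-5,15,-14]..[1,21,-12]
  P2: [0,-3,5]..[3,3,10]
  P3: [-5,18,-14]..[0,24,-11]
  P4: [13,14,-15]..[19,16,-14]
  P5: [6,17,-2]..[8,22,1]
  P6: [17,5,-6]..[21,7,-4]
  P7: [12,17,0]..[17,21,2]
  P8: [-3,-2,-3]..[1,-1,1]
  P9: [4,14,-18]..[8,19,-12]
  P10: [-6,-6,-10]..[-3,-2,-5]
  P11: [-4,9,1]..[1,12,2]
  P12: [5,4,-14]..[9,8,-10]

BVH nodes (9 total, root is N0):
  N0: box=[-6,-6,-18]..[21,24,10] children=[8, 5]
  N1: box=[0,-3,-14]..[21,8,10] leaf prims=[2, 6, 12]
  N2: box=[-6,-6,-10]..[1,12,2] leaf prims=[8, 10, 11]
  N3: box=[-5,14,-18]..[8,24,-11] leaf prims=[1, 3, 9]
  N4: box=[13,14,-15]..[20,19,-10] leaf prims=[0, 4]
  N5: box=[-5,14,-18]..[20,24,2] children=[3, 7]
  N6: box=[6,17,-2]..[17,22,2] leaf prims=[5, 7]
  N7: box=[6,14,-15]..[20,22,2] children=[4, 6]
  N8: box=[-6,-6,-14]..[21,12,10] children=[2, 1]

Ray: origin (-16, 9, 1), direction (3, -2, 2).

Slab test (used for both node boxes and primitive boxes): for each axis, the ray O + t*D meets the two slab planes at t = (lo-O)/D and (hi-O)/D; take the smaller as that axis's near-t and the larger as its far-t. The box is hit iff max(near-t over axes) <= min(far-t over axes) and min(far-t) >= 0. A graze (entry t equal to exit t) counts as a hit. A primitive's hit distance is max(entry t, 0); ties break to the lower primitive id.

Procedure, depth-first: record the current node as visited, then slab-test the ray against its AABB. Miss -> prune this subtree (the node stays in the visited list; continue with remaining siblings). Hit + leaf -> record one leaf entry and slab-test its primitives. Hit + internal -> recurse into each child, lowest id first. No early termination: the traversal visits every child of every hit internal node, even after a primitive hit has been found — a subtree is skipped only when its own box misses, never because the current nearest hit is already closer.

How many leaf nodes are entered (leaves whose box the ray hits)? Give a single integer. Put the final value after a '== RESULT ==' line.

Traverse from the root:
N0 x:[10/3,37/3] y:[-15/2,15/2] z:[-19/2,9/2] -> hit [10/3,9/2], descend [5, 8]
  N5 x:[11/3,12] y:[-15/2,-5/2] z:[-19/2,1/2] -> miss, prune
  N8 x:[10/3,37/3] y:[-3/2,15/2] z:[-15/2,9/2] -> hit [10/3,9/2], descend [1, 2]
    N1 x:[16/3,37/3] y:[1/2,6] z:[-15/2,9/2] -> miss, prune
    N2 x:[10/3,17/3] y:[-3/2,15/2] z:[-11/2,1/2] -> miss, prune

Summary -> nodes [0, 5, 8, 1, 2]; box-tests=5; leaf-entries=0; first=miss

== RESULT ==
0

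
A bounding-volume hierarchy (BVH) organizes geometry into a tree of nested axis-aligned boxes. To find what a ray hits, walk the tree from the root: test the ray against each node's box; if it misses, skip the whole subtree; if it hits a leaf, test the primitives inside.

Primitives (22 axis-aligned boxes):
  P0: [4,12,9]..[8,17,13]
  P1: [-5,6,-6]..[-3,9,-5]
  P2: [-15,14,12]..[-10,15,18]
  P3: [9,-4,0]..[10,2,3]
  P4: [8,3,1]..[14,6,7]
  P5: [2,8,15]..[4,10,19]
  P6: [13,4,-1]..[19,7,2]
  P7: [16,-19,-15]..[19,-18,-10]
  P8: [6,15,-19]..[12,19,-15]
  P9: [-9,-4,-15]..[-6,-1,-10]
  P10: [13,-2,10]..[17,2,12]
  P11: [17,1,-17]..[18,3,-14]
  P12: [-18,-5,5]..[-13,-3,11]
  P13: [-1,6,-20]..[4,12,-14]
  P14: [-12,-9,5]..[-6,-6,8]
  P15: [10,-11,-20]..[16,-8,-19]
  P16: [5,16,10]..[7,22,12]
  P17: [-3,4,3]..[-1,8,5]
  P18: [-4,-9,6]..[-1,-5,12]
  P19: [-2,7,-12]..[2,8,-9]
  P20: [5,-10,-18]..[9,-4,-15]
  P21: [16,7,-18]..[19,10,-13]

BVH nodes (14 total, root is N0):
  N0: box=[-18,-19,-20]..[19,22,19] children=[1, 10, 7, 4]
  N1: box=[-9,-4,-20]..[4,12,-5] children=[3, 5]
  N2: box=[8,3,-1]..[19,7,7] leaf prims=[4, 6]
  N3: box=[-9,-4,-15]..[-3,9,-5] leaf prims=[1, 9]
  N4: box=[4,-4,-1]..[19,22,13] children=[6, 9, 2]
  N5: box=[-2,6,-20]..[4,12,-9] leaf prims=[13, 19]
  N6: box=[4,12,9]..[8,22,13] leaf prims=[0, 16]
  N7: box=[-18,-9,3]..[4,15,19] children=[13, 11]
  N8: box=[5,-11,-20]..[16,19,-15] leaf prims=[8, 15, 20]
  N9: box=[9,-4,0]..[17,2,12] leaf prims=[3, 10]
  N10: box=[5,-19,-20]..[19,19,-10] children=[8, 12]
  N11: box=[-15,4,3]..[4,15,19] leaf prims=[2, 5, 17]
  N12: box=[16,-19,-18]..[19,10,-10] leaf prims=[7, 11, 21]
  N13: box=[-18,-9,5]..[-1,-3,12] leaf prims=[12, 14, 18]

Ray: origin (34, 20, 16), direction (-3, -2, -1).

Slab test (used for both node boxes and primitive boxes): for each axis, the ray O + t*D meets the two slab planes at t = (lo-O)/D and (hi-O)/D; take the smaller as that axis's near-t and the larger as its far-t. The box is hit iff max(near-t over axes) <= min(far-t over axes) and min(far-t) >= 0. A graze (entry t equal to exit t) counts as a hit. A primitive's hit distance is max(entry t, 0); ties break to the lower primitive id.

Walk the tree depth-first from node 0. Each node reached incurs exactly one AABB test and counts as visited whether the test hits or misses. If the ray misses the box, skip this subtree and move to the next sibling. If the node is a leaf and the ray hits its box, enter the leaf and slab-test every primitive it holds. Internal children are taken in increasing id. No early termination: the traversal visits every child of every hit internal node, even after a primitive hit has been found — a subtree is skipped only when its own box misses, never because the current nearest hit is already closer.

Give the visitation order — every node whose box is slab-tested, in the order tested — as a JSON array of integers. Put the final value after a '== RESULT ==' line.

Walk:
N0 x:[5,52/3] y:[-1,39/2] z:[-3,36] -> hit [5,52/3], descend [1, 4, 7, 10]
  N1 x:[10,43/3] y:[4,12] z:[21,36] -> miss, prune
  N4 x:[5,10] y:[-1,12] z:[3,17] -> hit [5,10], descend [2, 6, 9]
    N2 x:[5,26/3] y:[13/2,17/2] z:[9,17] -> miss, prune
    N6 x:[26/3,10] y:[-1,4] z:[3,7] -> miss, prune
    N9 x:[17/3,25/3] y:[9,12] z:[4,16] -> miss, prune
  N7 x:[10,52/3] y:[5/2,29/2] z:[-3,13] -> hit [10,13], descend [11, 13]
    N11 x:[10,49/3] y:[5/2,8] z:[-3,13] -> miss, prune
    N13 x:[35/3,52/3] y:[23/2,29/2] z:[4,11] -> miss, prune
  N10 x:[5,29/3] y:[1/2,39/2] z:[26,36] -> miss, prune

Visited [0, 1, 4, 2, 6, 9, 7, 11, 13, 10]. Tests: 10 box, 0 leaf. Nearest: miss.

== RESULT ==
[0, 1, 4, 2, 6, 9, 7, 11, 13, 10]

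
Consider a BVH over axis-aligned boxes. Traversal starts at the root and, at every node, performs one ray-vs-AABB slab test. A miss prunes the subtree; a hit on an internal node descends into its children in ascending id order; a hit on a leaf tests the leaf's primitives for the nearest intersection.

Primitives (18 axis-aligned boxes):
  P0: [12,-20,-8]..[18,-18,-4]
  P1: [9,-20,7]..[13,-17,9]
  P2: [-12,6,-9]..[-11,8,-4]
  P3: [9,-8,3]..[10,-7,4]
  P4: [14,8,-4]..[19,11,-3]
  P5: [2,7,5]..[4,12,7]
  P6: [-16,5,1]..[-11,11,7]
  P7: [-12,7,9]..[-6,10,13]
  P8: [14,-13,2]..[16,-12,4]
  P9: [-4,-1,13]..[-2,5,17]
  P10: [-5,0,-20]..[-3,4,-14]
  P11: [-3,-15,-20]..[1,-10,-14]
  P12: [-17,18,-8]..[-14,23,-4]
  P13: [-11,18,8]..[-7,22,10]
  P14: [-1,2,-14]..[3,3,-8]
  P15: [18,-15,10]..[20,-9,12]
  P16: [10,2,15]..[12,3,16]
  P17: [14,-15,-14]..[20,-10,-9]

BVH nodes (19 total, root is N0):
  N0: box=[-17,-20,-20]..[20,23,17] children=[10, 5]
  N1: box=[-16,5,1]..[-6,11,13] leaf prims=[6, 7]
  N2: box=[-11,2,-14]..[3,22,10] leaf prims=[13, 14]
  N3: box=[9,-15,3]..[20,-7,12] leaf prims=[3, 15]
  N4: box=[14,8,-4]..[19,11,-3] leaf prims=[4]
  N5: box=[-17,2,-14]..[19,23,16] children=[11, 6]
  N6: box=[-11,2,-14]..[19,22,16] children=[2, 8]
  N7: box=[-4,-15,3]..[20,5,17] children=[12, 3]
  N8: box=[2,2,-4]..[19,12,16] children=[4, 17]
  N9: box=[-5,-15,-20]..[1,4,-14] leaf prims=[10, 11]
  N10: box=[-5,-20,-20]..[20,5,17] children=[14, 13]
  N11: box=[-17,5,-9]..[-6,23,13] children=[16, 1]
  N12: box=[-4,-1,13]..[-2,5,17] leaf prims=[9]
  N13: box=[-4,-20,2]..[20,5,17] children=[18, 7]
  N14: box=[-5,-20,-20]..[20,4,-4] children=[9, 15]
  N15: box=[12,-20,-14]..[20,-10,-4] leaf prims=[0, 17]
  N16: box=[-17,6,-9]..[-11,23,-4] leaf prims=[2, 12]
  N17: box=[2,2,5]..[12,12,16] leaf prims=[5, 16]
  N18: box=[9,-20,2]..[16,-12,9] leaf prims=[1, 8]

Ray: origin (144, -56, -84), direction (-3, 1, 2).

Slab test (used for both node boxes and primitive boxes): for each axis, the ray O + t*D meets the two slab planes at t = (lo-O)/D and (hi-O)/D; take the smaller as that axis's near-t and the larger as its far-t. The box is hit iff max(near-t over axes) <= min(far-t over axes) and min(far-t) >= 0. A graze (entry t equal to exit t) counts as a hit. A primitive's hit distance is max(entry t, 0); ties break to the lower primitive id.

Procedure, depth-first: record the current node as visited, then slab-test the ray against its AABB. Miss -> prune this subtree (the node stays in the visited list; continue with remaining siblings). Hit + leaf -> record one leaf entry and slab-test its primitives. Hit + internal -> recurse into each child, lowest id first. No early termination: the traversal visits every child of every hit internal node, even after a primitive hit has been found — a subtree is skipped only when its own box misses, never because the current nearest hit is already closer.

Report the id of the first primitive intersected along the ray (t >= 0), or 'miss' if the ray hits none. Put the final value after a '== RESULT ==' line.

Traverse from the root:
N0 x:[124/3,161/3] y:[36,79] z:[32,101/2] -> hit [124/3,101/2], descend [5, 10]
  N5 x:[125/3,161/3] y:[58,79] z:[35,50] -> miss, prune
  N10 x:[124/3,149/3] y:[36,61] z:[32,101/2] -> hit [124/3,149/3], descend [13, 14]
    N13 x:[124/3,148/3] y:[36,61] z:[43,101/2] -> hit [43,148/3], descend [7, 18]
      N7 x:[124/3,148/3] y:[41,61] z:[87/2,101/2] -> hit [87/2,148/3], descend [3, 12]
        N3 x:[124/3,45] y:[41,49] z:[87/2,48] -> hit [87/2,45] leaf, test {P3(miss), P15(miss)}
        N12 x:[146/3,148/3] y:[55,61] z:[97/2,101/2] -> miss, prune
      N18 x:[128/3,45] y:[36,44] z:[43,93/2] -> hit [43,44] leaf, test {P1(miss), P8@t=43}
    N14 x:[124/3,149/3] y:[36,60] z:[32,40] -> miss, prune

Visited [0, 5, 10, 13, 7, 3, 12, 18, 14]. Tests: 9 box, 2 leaf. Nearest: P8.

== RESULT ==
8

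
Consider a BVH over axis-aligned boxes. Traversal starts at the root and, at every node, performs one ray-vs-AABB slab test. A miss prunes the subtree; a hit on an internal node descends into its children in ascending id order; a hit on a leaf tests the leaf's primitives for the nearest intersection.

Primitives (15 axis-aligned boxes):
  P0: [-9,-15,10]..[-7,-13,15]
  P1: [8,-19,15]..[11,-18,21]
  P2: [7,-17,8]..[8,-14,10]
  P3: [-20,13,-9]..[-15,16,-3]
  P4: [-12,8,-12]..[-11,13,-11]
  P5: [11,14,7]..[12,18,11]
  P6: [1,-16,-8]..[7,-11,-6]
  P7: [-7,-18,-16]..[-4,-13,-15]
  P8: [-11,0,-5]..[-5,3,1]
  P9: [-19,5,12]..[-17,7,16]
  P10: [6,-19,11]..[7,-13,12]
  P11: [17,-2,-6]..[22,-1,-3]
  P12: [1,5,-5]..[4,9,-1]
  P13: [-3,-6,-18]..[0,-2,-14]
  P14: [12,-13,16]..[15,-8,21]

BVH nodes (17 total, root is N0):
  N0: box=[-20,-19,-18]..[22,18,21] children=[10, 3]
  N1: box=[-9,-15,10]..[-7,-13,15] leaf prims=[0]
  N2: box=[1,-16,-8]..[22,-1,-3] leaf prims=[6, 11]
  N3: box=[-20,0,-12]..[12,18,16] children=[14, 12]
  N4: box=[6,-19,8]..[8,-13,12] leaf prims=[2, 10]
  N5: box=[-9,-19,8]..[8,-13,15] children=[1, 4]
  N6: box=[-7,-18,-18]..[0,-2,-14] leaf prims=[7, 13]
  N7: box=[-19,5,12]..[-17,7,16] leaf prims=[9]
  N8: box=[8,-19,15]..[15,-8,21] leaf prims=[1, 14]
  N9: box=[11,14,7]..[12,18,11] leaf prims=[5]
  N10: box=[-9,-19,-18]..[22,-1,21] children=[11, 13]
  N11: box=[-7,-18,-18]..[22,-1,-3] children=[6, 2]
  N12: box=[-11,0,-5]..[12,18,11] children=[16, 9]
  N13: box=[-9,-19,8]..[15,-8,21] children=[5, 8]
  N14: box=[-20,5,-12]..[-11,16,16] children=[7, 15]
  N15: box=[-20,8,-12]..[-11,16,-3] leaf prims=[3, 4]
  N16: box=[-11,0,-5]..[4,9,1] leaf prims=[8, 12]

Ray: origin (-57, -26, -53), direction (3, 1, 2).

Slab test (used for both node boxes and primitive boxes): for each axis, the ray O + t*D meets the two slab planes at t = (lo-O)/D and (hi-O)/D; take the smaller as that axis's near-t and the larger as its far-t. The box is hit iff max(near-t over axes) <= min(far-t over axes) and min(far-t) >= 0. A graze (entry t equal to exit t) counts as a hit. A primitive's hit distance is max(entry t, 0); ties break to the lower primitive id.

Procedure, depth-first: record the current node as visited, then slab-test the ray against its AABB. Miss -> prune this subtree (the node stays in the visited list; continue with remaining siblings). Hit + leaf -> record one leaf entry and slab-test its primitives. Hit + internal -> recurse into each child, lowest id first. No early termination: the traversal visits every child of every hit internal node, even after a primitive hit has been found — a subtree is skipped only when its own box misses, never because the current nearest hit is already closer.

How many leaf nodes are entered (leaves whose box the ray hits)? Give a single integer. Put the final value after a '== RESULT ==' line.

Trace the traversal:
N0 x:[37/3,79/3] y:[7,44] z:[35/2,37] -> hit [35/2,79/3], descend [3, 10]
  N3 x:[37/3,23] y:[26,44] z:[41/2,69/2] -> miss, prune
  N10 x:[16,79/3] y:[7,25] z:[35/2,37] -> hit [35/2,25], descend [11, 13]
    N11 x:[50/3,79/3] y:[8,25] z:[35/2,25] -> hit [35/2,25], descend [2, 6]
      N2 x:[58/3,79/3] y:[10,25] z:[45/2,25] -> hit [45/2,25] leaf, test {P6(miss), P11@t=74/3}
      N6 x:[50/3,19] y:[8,24] z:[35/2,39/2] -> hit [35/2,19] leaf, test {P7(miss), P13(miss)}
    N13 x:[16,24] y:[7,18] z:[61/2,37] -> miss, prune

Visited [0, 3, 10, 11, 2, 6, 13]. Tests: 7 box, 2 leaf. Nearest: P11.

== RESULT ==
2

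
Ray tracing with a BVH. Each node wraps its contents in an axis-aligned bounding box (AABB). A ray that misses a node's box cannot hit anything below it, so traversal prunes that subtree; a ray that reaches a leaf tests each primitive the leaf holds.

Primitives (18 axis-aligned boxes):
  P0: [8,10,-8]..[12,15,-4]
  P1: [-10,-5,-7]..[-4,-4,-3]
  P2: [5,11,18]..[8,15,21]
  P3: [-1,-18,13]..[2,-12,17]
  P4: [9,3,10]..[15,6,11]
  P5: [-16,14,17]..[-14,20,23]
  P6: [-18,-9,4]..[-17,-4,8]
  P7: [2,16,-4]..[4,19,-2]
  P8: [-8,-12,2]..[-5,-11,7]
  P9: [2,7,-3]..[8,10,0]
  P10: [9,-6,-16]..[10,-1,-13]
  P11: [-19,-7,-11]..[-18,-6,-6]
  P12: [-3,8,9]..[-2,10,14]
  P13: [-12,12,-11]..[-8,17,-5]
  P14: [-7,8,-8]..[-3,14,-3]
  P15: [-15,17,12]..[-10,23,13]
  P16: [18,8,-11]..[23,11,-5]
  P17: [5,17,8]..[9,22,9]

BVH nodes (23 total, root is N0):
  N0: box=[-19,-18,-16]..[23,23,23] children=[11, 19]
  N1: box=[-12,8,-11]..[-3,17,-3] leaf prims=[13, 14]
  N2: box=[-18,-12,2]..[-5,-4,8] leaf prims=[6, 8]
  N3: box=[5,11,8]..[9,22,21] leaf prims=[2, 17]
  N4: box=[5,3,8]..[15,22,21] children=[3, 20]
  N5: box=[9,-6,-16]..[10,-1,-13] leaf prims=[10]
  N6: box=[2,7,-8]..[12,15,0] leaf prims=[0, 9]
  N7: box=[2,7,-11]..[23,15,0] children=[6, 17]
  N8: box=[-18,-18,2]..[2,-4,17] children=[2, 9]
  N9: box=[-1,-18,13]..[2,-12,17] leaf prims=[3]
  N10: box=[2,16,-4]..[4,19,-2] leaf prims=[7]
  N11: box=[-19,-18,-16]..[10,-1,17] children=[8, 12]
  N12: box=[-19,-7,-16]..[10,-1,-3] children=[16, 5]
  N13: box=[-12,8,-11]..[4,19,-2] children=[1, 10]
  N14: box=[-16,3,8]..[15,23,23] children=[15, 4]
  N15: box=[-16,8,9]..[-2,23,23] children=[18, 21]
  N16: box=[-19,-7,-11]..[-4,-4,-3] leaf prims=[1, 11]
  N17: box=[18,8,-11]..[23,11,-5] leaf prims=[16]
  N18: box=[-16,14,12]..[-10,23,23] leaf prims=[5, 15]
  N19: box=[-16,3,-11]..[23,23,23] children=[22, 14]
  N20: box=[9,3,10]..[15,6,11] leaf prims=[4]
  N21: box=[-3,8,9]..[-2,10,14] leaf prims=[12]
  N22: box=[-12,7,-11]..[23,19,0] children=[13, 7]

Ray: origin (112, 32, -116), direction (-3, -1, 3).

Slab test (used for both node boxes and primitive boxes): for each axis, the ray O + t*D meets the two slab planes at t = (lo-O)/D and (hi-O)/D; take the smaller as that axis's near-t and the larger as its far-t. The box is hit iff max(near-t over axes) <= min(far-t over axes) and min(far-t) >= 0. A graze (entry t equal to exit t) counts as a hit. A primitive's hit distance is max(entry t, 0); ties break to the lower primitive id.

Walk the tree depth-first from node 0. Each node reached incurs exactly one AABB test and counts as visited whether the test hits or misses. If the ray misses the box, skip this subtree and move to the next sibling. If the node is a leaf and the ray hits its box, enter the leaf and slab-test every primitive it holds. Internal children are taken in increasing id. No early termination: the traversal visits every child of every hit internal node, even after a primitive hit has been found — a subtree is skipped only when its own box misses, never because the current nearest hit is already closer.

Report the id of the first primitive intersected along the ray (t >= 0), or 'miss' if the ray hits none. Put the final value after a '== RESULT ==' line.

Trace the traversal:
N0 x:[89/3,131/3] y:[9,50] z:[100/3,139/3] -> hit [100/3,131/3], descend [11, 19]
  N11 x:[34,131/3] y:[33,50] z:[100/3,133/3] -> hit [34,131/3], descend [8, 12]
    N8 x:[110/3,130/3] y:[36,50] z:[118/3,133/3] -> hit [118/3,130/3], descend [2, 9]
      N2 x:[39,130/3] y:[36,44] z:[118/3,124/3] -> hit [118/3,124/3] leaf, test {P6(miss), P8(miss)}
      N9 x:[110/3,113/3] y:[44,50] z:[43,133/3] -> miss, prune
    N12 x:[34,131/3] y:[33,39] z:[100/3,113/3] -> hit [34,113/3], descend [5, 16]
      N5 x:[34,103/3] y:[33,38] z:[100/3,103/3] -> hit [34,103/3] leaf, test {P10@t=34}
      N16 x:[116/3,131/3] y:[36,39] z:[35,113/3] -> miss, prune
  N19 x:[89/3,128/3] y:[9,29] z:[35,139/3] -> miss, prune

Visited [0, 11, 8, 2, 9, 12, 5, 16, 19]. Tests: 9 box, 2 leaf. Nearest: P10.

== RESULT ==
10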